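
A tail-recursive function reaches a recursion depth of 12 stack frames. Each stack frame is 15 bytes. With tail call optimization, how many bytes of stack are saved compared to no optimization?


Without TCO: 12 * 15 = 180 bytes
With TCO: reuse 1 frame = 15 bytes
Savings = 180 - 15 = 165

165


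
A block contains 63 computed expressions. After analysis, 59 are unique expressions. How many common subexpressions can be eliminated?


CSE count = total expressions - unique expressions
= 63 - 59 = 4

4


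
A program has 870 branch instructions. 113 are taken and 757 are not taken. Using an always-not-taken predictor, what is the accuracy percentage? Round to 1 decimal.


Predictor: always-not-taken
Correct predictions = 757
Accuracy = 757 / 870 * 100 = 87.0%

87.0


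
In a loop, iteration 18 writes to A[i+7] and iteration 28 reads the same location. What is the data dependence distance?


Distance = read iteration - write iteration
= 28 - 18 = 10

10


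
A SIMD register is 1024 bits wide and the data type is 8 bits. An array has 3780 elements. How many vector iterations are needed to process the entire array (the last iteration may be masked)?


Width = 1024 / 8 = 128 elements per vector op
Iterations = ceil(3780 / 128) = 30

30


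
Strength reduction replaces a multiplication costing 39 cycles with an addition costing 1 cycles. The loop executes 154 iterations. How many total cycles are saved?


Per-iteration saving = 39 - 1 = 38
Total saved = 154 * 38 = 5852

5852


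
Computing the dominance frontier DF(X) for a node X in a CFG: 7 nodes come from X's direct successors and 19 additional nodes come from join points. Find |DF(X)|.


DF(X) = direct successor contributions + join point contributions
= 7 + 19 = 26

26


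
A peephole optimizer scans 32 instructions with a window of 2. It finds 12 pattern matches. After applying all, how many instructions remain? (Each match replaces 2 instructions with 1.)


Each match removes 1 instructions.
Total removed = 12 * 1 = 12
Remaining = 32 - 12 = 20

20


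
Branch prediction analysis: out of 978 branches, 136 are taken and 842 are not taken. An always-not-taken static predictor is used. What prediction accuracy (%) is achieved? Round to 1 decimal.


Predictor: always-not-taken
Correct predictions = 842
Accuracy = 842 / 978 * 100 = 86.1%

86.1


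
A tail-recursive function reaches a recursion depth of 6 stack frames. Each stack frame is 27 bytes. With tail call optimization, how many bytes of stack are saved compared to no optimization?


Without TCO: 6 * 27 = 162 bytes
With TCO: reuse 1 frame = 27 bytes
Savings = 162 - 27 = 135

135


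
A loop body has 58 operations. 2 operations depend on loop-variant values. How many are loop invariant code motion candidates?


Invariant candidates = total - loop-dependent
= 58 - 2 = 56

56


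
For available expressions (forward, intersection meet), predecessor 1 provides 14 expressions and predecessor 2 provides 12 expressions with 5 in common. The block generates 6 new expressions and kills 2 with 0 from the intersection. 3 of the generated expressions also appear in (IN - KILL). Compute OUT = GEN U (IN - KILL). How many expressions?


IN = intersection of predecessors = 5
IN - KILL = 5 - 0 = 5
|OUT| = |GEN| + |IN - KILL| - |GEN ∩ (IN - KILL)| = 6 + 5 - 3 = 8

8


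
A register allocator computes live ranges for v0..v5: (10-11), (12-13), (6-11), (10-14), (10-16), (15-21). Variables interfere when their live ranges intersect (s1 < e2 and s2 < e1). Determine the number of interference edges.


Check all pairs for overlapping intervals.
Two intervals (s1,e1) and (s2,e2) overlap if s1 < e2 and s2 < e1.
v0 (10-11) vs v1..v5: overlaps v2, v3, v4 -> 3
v1 (12-13) vs v2..v5: overlaps v3, v4 -> 2
v2 (6-11) vs v3..v5: overlaps v3, v4 -> 2
v3 (10-14) vs v4..v5: overlaps v4 -> 1
v4 (10-16) vs v5: overlaps v5 -> 1
Total overlapping pairs = 3 + 2 + 2 + 1 + 1 = 9

9


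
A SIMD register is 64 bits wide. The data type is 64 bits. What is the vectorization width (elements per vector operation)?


Width = SIMD bits / data type bits
= 64 / 64 = 1

1


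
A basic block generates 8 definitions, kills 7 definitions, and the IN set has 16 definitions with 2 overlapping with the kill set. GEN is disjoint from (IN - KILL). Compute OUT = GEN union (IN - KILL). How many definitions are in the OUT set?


IN - KILL: 16 - 2 = 14 surviving definitions
OUT = GEN + surviving = 8 + 14 = 22

22


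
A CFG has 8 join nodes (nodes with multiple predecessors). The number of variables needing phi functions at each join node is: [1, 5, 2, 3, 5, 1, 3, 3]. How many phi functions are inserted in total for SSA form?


Total phi functions = sum of phi functions at each join node
= 1 + 5 + 2 + 3 + 5 + 1 + 3 + 3 = 23

23


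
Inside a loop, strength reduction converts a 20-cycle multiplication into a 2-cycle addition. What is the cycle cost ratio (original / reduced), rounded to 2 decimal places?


Ratio = mult_cost / add_cost = 20 / 2 = 10.0

10.0


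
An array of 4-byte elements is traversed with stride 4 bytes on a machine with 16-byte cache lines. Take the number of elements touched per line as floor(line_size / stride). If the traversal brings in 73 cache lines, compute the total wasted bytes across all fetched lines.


Elements per line = floor(16 / 4) = 4
Bytes used per line = 4 * 4 = 16
Wasted per line = 16 - 16 = 0
Total wasted = 0 * 73 = 0

0


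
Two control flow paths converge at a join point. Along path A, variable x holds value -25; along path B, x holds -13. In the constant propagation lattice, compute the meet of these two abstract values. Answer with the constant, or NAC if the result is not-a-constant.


Meet operation: if both paths give the same constant, result is that constant; if they differ, result is NAC (not-a-constant).
Path A: -25, Path B: -13 -> differ
Result: not-a-constant -> NAC

NAC


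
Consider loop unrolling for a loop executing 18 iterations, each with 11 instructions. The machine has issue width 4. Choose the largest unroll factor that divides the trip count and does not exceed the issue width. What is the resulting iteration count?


Largest divisor of 18 <= 4 is 3
New iterations = 18 / 3 = 6

6


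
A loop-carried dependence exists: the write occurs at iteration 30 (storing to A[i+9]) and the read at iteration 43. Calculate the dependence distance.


Distance = read iteration - write iteration
= 43 - 30 = 13

13


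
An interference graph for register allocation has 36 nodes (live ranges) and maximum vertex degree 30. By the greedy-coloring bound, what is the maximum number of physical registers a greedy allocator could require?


Greedy coloring never needs more than (max_degree + 1) colors: when coloring a vertex, at most max_degree neighbors are already colored.
Upper bound = 30 + 1 = 31

31


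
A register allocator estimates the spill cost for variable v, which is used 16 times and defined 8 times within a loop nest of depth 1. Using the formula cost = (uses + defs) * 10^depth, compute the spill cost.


uses + defs = 16 + 8 = 24
10^1 = 10
Spill cost = 24 * 10 = 240

240


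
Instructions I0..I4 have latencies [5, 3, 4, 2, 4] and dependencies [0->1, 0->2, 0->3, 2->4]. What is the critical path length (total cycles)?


Compute longest path through dependency graph: dist(Ik) = max over predecessors of dist + latency(Ik).
dist(I0) = latency 5 = 5
dist(I1) = dist(I0) + 3 = 5 + 3 = 8
dist(I2) = dist(I0) + 4 = 5 + 4 = 9
dist(I3) = dist(I0) + 2 = 5 + 2 = 7
dist(I4) = dist(I2) + 4 = 9 + 4 = 13
Critical path = max dist = 13

13


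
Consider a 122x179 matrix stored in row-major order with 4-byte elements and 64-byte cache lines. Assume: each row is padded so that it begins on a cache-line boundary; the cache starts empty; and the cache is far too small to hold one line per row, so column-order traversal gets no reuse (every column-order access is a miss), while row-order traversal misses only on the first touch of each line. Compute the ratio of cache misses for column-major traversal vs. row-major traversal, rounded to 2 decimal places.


Each row occupies 179 * 4 = 716 bytes and starts on a line boundary, so it spans ceil(716 / 64) = 12 cache lines.
Row-major traversal misses (one per line touched): 122 * ceil(179 * 4 / 64) = 1464
Column-major traversal misses (no reuse, every access misses): 122 * 179 = 21838
Ratio = 21838 / 1464 = 14.92

14.92


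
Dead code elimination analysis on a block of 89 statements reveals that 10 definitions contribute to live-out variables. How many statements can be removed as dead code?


Dead code = total statements - live definitions
= 89 - 10 = 79

79


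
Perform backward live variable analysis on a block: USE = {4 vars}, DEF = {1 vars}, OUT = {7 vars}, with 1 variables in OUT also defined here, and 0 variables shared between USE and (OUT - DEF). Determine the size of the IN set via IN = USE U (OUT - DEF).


OUT - DEF: 7 - 1 = 6
|IN| = |USE| + |OUT - DEF| - |USE ∩ (OUT - DEF)| = 4 + 6 - 0 = 10

10


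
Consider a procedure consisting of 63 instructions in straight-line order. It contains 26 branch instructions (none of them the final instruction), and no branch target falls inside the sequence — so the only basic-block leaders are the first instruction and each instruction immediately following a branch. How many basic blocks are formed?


With no in-sequence branch targets, the leaders are the first instruction plus the instruction after each branch.
Number of basic blocks = branches + 1
= 26 + 1 = 27

27


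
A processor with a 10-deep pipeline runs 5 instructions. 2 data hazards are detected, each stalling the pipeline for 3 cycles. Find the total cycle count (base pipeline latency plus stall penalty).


Base cycles = 10 + 5 - 1 = 14
Total stalls = 2 * 3 = 6
Total = 14 + 6 = 20

20


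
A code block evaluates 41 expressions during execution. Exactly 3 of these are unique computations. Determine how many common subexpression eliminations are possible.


CSE count = total expressions - unique expressions
= 41 - 3 = 38

38


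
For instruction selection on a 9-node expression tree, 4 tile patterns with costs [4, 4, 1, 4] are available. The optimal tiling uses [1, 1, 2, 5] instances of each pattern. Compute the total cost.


Total cost = sum(count_i * cost_i)
= 1*4 + 1*4 + 2*1 + 5*4
= 30

30


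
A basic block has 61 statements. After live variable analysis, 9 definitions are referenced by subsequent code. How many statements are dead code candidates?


Dead code = total statements - live definitions
= 61 - 9 = 52

52


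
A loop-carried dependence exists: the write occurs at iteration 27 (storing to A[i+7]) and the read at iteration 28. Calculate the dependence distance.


Distance = read iteration - write iteration
= 28 - 27 = 1

1


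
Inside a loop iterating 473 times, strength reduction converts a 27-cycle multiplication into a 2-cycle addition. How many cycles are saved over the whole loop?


Per-iteration saving = 27 - 2 = 25
Total saved = 473 * 25 = 11825

11825


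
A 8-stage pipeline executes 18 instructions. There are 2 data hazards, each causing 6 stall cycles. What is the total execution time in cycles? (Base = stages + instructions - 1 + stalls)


Base cycles = 8 + 18 - 1 = 25
Total stalls = 2 * 6 = 12
Total = 25 + 12 = 37

37


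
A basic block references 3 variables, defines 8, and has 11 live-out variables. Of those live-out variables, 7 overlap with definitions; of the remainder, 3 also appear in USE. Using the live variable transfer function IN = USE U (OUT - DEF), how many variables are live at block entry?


OUT - DEF: 11 - 7 = 4
|IN| = |USE| + |OUT - DEF| - |USE ∩ (OUT - DEF)| = 3 + 4 - 3 = 4

4


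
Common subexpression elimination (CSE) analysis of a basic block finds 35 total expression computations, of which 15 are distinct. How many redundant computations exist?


CSE count = total expressions - unique expressions
= 35 - 15 = 20

20


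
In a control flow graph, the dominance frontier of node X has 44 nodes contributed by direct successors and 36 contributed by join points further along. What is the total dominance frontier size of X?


DF(X) = direct successor contributions + join point contributions
= 44 + 36 = 80

80


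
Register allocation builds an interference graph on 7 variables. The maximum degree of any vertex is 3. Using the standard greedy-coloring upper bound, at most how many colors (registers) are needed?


Greedy coloring never needs more than (max_degree + 1) colors: when coloring a vertex, at most max_degree neighbors are already colored.
Upper bound = 3 + 1 = 4

4


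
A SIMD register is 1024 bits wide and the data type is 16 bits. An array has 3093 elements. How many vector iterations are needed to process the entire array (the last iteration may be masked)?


Width = 1024 / 16 = 64 elements per vector op
Iterations = ceil(3093 / 64) = 49

49


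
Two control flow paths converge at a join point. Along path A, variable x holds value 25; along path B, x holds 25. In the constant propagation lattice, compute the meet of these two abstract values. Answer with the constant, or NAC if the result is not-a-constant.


Meet operation: if both paths give the same constant, result is that constant; if they differ, result is NAC (not-a-constant).
Path A: 25, Path B: 25 -> equal
Result: constant -> 25

25


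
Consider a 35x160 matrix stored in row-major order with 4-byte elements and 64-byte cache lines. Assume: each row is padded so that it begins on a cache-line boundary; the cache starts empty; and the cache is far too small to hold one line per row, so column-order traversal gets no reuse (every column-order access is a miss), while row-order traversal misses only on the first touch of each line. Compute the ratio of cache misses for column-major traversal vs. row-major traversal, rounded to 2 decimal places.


Each row occupies 160 * 4 = 640 bytes and starts on a line boundary, so it spans ceil(640 / 64) = 10 cache lines.
Row-major traversal misses (one per line touched): 35 * ceil(160 * 4 / 64) = 350
Column-major traversal misses (no reuse, every access misses): 35 * 160 = 5600
Ratio = 5600 / 350 = 16.0

16.0


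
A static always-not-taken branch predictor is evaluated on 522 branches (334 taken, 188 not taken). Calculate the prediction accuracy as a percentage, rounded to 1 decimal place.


Predictor: always-not-taken
Correct predictions = 188
Accuracy = 188 / 522 * 100 = 36.0%

36.0


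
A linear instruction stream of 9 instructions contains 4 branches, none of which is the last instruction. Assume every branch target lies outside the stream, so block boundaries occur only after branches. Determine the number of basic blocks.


With no in-sequence branch targets, the leaders are the first instruction plus the instruction after each branch.
Number of basic blocks = branches + 1
= 4 + 1 = 5

5


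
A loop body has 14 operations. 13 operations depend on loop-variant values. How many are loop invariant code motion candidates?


Invariant candidates = total - loop-dependent
= 14 - 13 = 1

1


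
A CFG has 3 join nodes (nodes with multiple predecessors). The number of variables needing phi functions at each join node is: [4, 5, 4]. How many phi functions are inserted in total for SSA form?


Total phi functions = sum of phi functions at each join node
= 4 + 5 + 4 = 13

13


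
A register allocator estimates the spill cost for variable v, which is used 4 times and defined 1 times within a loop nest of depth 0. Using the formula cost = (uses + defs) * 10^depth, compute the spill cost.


uses + defs = 4 + 1 = 5
10^0 = 1
Spill cost = 5 * 1 = 5

5


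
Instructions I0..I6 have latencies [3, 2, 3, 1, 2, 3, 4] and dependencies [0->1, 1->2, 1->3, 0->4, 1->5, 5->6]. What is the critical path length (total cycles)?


Compute longest path through dependency graph: dist(Ik) = max over predecessors of dist + latency(Ik).
dist(I0) = latency 3 = 3
dist(I1) = dist(I0) + 2 = 3 + 2 = 5
dist(I2) = dist(I1) + 3 = 5 + 3 = 8
dist(I3) = dist(I1) + 1 = 5 + 1 = 6
dist(I4) = dist(I0) + 2 = 3 + 2 = 5
dist(I5) = dist(I1) + 3 = 5 + 3 = 8
dist(I6) = dist(I5) + 4 = 8 + 4 = 12
Critical path = max dist = 12

12


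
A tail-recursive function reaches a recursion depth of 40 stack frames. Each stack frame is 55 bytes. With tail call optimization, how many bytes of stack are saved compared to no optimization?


Without TCO: 40 * 55 = 2200 bytes
With TCO: reuse 1 frame = 55 bytes
Savings = 2200 - 55 = 2145

2145


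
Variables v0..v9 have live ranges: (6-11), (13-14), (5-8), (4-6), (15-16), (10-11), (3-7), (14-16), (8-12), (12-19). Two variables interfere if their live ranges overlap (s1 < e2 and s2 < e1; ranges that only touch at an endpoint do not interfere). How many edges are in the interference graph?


Check all pairs for overlapping intervals.
Two intervals (s1,e1) and (s2,e2) overlap if s1 < e2 and s2 < e1.
v0 (6-11) vs v1..v9: overlaps v2, v5, v6, v8 -> 4
v1 (13-14) vs v2..v9: overlaps v9 -> 1
v2 (5-8) vs v3..v9: overlaps v3, v6 -> 2
v3 (4-6) vs v4..v9: overlaps v6 -> 1
v4 (15-16) vs v5..v9: overlaps v7, v9 -> 2
v5 (10-11) vs v6..v9: overlaps v8 -> 1
v6 (3-7) vs v7..v9: overlaps none -> 0
v7 (14-16) vs v8..v9: overlaps v9 -> 1
v8 (8-12) vs v9: overlaps none -> 0
Total overlapping pairs = 4 + 1 + 2 + 1 + 2 + 1 + 0 + 1 + 0 = 12

12


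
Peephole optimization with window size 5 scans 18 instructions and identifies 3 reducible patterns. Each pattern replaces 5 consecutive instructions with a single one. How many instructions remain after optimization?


Each match removes 4 instructions.
Total removed = 3 * 4 = 12
Remaining = 18 - 12 = 6

6


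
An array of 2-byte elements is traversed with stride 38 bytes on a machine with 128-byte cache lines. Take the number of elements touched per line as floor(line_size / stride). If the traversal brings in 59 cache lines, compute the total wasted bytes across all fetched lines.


Elements per line = floor(128 / 38) = 3
Bytes used per line = 3 * 2 = 6
Wasted per line = 128 - 6 = 122
Total wasted = 122 * 59 = 7198

7198


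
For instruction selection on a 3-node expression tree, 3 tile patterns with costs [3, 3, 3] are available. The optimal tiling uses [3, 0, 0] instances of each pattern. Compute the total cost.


Total cost = sum(count_i * cost_i)
= 3*3 + 0*3 + 0*3
= 9

9


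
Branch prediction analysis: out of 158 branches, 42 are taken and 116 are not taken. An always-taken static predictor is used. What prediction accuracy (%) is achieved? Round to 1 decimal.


Predictor: always-taken
Correct predictions = 42
Accuracy = 42 / 158 * 100 = 26.6%

26.6


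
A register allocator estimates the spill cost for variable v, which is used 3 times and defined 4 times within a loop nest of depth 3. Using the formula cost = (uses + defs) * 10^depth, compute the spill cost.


uses + defs = 3 + 4 = 7
10^3 = 1000
Spill cost = 7 * 1000 = 7000

7000


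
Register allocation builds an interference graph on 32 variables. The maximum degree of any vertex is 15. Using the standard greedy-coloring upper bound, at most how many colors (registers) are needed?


Greedy coloring never needs more than (max_degree + 1) colors: when coloring a vertex, at most max_degree neighbors are already colored.
Upper bound = 15 + 1 = 16

16


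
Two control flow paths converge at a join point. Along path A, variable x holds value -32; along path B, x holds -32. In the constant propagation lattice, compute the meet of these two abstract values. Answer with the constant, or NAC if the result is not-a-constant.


Meet operation: if both paths give the same constant, result is that constant; if they differ, result is NAC (not-a-constant).
Path A: -32, Path B: -32 -> equal
Result: constant -> -32

-32


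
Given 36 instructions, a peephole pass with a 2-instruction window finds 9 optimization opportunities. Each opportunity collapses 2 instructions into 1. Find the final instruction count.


Each match removes 1 instructions.
Total removed = 9 * 1 = 9
Remaining = 36 - 9 = 27

27


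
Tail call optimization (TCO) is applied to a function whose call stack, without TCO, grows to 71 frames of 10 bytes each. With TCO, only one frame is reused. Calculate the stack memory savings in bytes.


Without TCO: 71 * 10 = 710 bytes
With TCO: reuse 1 frame = 10 bytes
Savings = 710 - 10 = 700

700


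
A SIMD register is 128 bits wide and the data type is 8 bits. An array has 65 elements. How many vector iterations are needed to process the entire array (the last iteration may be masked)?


Width = 128 / 8 = 16 elements per vector op
Iterations = ceil(65 / 16) = 5

5


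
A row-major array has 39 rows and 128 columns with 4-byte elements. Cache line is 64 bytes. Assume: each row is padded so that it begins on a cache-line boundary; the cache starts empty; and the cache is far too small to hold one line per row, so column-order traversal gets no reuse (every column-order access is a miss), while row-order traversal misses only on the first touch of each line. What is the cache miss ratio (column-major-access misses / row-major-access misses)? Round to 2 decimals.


Each row occupies 128 * 4 = 512 bytes and starts on a line boundary, so it spans ceil(512 / 64) = 8 cache lines.
Row-major traversal misses (one per line touched): 39 * ceil(128 * 4 / 64) = 312
Column-major traversal misses (no reuse, every access misses): 39 * 128 = 4992
Ratio = 4992 / 312 = 16.0

16.0


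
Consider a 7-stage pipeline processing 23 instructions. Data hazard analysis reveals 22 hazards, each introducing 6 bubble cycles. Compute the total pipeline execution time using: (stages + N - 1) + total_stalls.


Base cycles = 7 + 23 - 1 = 29
Total stalls = 22 * 6 = 132
Total = 29 + 132 = 161

161


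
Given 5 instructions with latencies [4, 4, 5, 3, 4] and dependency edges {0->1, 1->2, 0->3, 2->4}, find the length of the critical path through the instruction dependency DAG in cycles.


Compute longest path through dependency graph: dist(Ik) = max over predecessors of dist + latency(Ik).
dist(I0) = latency 4 = 4
dist(I1) = dist(I0) + 4 = 4 + 4 = 8
dist(I2) = dist(I1) + 5 = 8 + 5 = 13
dist(I3) = dist(I0) + 3 = 4 + 3 = 7
dist(I4) = dist(I2) + 4 = 13 + 4 = 17
Critical path = max dist = 17

17


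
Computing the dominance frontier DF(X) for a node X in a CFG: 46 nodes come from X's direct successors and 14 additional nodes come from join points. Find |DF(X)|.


DF(X) = direct successor contributions + join point contributions
= 46 + 14 = 60

60


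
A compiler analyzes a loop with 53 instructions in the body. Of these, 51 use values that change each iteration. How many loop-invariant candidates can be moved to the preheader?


Invariant candidates = total - loop-dependent
= 53 - 51 = 2

2


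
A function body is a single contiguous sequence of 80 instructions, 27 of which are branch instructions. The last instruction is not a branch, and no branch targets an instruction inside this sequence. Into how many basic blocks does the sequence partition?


With no in-sequence branch targets, the leaders are the first instruction plus the instruction after each branch.
Number of basic blocks = branches + 1
= 27 + 1 = 28

28


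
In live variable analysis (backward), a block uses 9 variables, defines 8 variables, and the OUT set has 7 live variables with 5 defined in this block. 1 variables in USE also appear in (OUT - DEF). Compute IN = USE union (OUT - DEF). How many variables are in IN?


OUT - DEF: 7 - 5 = 2
|IN| = |USE| + |OUT - DEF| - |USE ∩ (OUT - DEF)| = 9 + 2 - 1 = 10

10


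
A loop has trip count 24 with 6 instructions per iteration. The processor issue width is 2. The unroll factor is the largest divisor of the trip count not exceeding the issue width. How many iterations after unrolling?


Largest divisor of 24 <= 2 is 2
New iterations = 24 / 2 = 12

12


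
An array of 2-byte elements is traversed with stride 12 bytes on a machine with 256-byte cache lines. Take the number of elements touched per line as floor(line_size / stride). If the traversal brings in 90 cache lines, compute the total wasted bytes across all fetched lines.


Elements per line = floor(256 / 12) = 21
Bytes used per line = 21 * 2 = 42
Wasted per line = 256 - 42 = 214
Total wasted = 214 * 90 = 19260

19260


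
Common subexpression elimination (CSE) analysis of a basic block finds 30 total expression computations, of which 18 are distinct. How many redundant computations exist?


CSE count = total expressions - unique expressions
= 30 - 18 = 12

12


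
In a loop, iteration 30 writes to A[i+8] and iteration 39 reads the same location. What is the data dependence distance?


Distance = read iteration - write iteration
= 39 - 30 = 9

9


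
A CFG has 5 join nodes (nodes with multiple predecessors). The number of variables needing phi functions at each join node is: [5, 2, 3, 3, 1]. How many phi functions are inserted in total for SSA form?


Total phi functions = sum of phi functions at each join node
= 5 + 2 + 3 + 3 + 1 = 14

14


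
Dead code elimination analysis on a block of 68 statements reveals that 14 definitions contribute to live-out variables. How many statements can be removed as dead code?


Dead code = total statements - live definitions
= 68 - 14 = 54

54


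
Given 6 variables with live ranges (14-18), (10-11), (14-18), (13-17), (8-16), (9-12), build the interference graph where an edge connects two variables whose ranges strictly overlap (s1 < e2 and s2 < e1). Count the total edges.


Check all pairs for overlapping intervals.
Two intervals (s1,e1) and (s2,e2) overlap if s1 < e2 and s2 < e1.
v0 (14-18) vs v1..v5: overlaps v2, v3, v4 -> 3
v1 (10-11) vs v2..v5: overlaps v4, v5 -> 2
v2 (14-18) vs v3..v5: overlaps v3, v4 -> 2
v3 (13-17) vs v4..v5: overlaps v4 -> 1
v4 (8-16) vs v5: overlaps v5 -> 1
Total overlapping pairs = 3 + 2 + 2 + 1 + 1 = 9

9


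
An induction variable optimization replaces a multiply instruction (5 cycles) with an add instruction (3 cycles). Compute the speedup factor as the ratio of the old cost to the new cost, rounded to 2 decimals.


Ratio = mult_cost / add_cost = 5 / 3 = 1.67

1.67


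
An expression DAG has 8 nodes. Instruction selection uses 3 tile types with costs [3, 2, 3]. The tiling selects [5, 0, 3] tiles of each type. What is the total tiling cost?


Total cost = sum(count_i * cost_i)
= 5*3 + 0*2 + 3*3
= 24

24


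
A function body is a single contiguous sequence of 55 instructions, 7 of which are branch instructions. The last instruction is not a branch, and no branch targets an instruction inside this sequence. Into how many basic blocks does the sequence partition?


With no in-sequence branch targets, the leaders are the first instruction plus the instruction after each branch.
Number of basic blocks = branches + 1
= 7 + 1 = 8

8


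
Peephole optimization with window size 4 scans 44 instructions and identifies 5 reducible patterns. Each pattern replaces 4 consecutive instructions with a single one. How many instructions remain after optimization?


Each match removes 3 instructions.
Total removed = 5 * 3 = 15
Remaining = 44 - 15 = 29

29


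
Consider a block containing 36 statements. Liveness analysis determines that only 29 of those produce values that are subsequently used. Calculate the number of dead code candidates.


Dead code = total statements - live definitions
= 36 - 29 = 7

7


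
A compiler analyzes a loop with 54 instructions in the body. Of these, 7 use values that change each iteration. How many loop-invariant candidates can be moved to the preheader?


Invariant candidates = total - loop-dependent
= 54 - 7 = 47

47


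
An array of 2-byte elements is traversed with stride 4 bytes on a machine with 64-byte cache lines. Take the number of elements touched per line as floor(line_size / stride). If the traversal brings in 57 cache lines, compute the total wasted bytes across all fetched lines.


Elements per line = floor(64 / 4) = 16
Bytes used per line = 16 * 2 = 32
Wasted per line = 64 - 32 = 32
Total wasted = 32 * 57 = 1824

1824


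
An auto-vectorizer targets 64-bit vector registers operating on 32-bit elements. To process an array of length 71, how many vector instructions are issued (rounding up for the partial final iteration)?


Width = 64 / 32 = 2 elements per vector op
Iterations = ceil(71 / 2) = 36

36


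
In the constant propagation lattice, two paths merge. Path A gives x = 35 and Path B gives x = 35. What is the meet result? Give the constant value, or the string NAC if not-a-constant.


Meet operation: if both paths give the same constant, result is that constant; if they differ, result is NAC (not-a-constant).
Path A: 35, Path B: 35 -> equal
Result: constant -> 35

35


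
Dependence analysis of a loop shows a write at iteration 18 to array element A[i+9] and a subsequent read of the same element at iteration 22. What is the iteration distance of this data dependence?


Distance = read iteration - write iteration
= 22 - 18 = 4

4


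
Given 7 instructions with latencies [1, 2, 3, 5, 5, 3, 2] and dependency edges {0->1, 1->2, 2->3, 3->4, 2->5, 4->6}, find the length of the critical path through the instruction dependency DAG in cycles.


Compute longest path through dependency graph: dist(Ik) = max over predecessors of dist + latency(Ik).
dist(I0) = latency 1 = 1
dist(I1) = dist(I0) + 2 = 1 + 2 = 3
dist(I2) = dist(I1) + 3 = 3 + 3 = 6
dist(I3) = dist(I2) + 5 = 6 + 5 = 11
dist(I4) = dist(I3) + 5 = 11 + 5 = 16
dist(I5) = dist(I2) + 3 = 6 + 3 = 9
dist(I6) = dist(I4) + 2 = 16 + 2 = 18
Critical path = max dist = 18

18


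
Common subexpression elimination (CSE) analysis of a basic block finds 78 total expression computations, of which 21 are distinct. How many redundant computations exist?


CSE count = total expressions - unique expressions
= 78 - 21 = 57

57


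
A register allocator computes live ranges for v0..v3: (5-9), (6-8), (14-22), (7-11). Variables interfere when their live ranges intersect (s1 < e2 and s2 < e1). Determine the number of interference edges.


Check all pairs for overlapping intervals.
Two intervals (s1,e1) and (s2,e2) overlap if s1 < e2 and s2 < e1.
v0 (5-9) vs v1..v3: overlaps v1, v3 -> 2
v1 (6-8) vs v2..v3: overlaps v3 -> 1
v2 (14-22) vs v3: overlaps none -> 0
Total overlapping pairs = 2 + 1 + 0 = 3

3


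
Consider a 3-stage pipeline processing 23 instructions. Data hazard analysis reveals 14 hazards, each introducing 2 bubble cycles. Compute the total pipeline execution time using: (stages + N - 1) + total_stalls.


Base cycles = 3 + 23 - 1 = 25
Total stalls = 14 * 2 = 28
Total = 25 + 28 = 53

53


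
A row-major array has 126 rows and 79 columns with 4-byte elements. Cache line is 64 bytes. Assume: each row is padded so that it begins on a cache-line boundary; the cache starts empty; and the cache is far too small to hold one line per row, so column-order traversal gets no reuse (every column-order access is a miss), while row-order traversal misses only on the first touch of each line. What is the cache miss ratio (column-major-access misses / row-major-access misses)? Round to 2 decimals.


Each row occupies 79 * 4 = 316 bytes and starts on a line boundary, so it spans ceil(316 / 64) = 5 cache lines.
Row-major traversal misses (one per line touched): 126 * ceil(79 * 4 / 64) = 630
Column-major traversal misses (no reuse, every access misses): 126 * 79 = 9954
Ratio = 9954 / 630 = 15.8

15.8


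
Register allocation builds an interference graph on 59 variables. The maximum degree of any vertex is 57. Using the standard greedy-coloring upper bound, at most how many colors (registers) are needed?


Greedy coloring never needs more than (max_degree + 1) colors: when coloring a vertex, at most max_degree neighbors are already colored.
Upper bound = 57 + 1 = 58

58


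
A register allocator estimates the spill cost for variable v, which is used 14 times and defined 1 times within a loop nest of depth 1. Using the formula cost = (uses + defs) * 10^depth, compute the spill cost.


uses + defs = 14 + 1 = 15
10^1 = 10
Spill cost = 15 * 10 = 150

150


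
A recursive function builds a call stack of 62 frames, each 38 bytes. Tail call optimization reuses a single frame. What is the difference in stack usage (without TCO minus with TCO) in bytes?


Without TCO: 62 * 38 = 2356 bytes
With TCO: reuse 1 frame = 38 bytes
Savings = 2356 - 38 = 2318

2318


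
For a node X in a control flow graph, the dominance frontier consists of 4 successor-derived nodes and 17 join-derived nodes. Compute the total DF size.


DF(X) = direct successor contributions + join point contributions
= 4 + 17 = 21

21


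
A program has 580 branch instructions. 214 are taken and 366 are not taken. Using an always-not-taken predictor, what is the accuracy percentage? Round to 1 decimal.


Predictor: always-not-taken
Correct predictions = 366
Accuracy = 366 / 580 * 100 = 63.1%

63.1


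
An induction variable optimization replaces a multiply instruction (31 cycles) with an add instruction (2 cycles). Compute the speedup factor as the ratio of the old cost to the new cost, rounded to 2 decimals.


Ratio = mult_cost / add_cost = 31 / 2 = 15.5

15.5


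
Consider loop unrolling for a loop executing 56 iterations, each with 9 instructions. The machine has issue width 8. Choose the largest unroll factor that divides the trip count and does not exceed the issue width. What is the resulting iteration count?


Largest divisor of 56 <= 8 is 8
New iterations = 56 / 8 = 7

7


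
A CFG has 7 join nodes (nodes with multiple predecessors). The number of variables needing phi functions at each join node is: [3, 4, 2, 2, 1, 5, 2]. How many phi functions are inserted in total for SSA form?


Total phi functions = sum of phi functions at each join node
= 3 + 4 + 2 + 2 + 1 + 5 + 2 = 19

19


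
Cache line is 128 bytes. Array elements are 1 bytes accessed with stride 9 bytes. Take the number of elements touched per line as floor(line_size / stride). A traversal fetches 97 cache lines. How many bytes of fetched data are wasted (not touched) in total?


Elements per line = floor(128 / 9) = 14
Bytes used per line = 14 * 1 = 14
Wasted per line = 128 - 14 = 114
Total wasted = 114 * 97 = 11058

11058


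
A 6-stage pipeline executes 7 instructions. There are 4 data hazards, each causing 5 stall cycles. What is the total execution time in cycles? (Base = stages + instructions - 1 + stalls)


Base cycles = 6 + 7 - 1 = 12
Total stalls = 4 * 5 = 20
Total = 12 + 20 = 32

32


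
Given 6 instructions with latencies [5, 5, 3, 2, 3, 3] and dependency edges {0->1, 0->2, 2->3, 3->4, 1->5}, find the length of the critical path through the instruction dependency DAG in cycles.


Compute longest path through dependency graph: dist(Ik) = max over predecessors of dist + latency(Ik).
dist(I0) = latency 5 = 5
dist(I1) = dist(I0) + 5 = 5 + 5 = 10
dist(I2) = dist(I0) + 3 = 5 + 3 = 8
dist(I3) = dist(I2) + 2 = 8 + 2 = 10
dist(I4) = dist(I3) + 3 = 10 + 3 = 13
dist(I5) = dist(I1) + 3 = 10 + 3 = 13
Critical path = max dist = 13

13


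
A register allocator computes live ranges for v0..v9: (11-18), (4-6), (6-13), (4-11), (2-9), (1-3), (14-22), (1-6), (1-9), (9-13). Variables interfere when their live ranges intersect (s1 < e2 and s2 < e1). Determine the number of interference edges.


Check all pairs for overlapping intervals.
Two intervals (s1,e1) and (s2,e2) overlap if s1 < e2 and s2 < e1.
v0 (11-18) vs v1..v9: overlaps v2, v6, v9 -> 3
v1 (4-6) vs v2..v9: overlaps v3, v4, v7, v8 -> 4
v2 (6-13) vs v3..v9: overlaps v3, v4, v8, v9 -> 4
v3 (4-11) vs v4..v9: overlaps v4, v7, v8, v9 -> 4
v4 (2-9) vs v5..v9: overlaps v5, v7, v8 -> 3
v5 (1-3) vs v6..v9: overlaps v7, v8 -> 2
v6 (14-22) vs v7..v9: overlaps none -> 0
v7 (1-6) vs v8..v9: overlaps v8 -> 1
v8 (1-9) vs v9: overlaps none -> 0
Total overlapping pairs = 3 + 4 + 4 + 4 + 3 + 2 + 0 + 1 + 0 = 21

21


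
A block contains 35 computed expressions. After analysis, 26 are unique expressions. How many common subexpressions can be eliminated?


CSE count = total expressions - unique expressions
= 35 - 26 = 9

9


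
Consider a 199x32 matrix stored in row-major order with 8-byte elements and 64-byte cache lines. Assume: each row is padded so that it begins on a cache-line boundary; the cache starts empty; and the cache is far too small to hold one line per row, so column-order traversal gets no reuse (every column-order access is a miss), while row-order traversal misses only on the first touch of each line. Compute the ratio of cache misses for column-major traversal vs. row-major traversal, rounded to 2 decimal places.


Each row occupies 32 * 8 = 256 bytes and starts on a line boundary, so it spans ceil(256 / 64) = 4 cache lines.
Row-major traversal misses (one per line touched): 199 * ceil(32 * 8 / 64) = 796
Column-major traversal misses (no reuse, every access misses): 199 * 32 = 6368
Ratio = 6368 / 796 = 8.0

8.0


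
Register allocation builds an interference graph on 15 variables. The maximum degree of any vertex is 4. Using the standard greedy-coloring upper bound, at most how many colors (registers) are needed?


Greedy coloring never needs more than (max_degree + 1) colors: when coloring a vertex, at most max_degree neighbors are already colored.
Upper bound = 4 + 1 = 5

5


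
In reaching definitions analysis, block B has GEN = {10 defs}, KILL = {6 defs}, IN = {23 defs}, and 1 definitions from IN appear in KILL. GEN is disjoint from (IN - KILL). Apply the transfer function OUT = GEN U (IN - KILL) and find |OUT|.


IN - KILL: 23 - 1 = 22 surviving definitions
OUT = GEN + surviving = 10 + 22 = 32

32


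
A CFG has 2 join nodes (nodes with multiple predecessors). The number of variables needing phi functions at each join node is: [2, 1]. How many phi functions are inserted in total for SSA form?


Total phi functions = sum of phi functions at each join node
= 2 + 1 = 3

3


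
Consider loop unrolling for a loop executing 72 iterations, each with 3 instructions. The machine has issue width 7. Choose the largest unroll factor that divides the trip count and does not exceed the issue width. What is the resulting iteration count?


Largest divisor of 72 <= 7 is 6
New iterations = 72 / 6 = 12

12


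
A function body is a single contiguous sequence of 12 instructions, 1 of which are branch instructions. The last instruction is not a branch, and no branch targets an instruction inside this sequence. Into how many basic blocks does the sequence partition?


With no in-sequence branch targets, the leaders are the first instruction plus the instruction after each branch.
Number of basic blocks = branches + 1
= 1 + 1 = 2

2


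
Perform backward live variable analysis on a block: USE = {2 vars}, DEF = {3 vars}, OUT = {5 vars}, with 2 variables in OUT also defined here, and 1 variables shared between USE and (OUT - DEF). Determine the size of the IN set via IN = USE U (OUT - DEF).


OUT - DEF: 5 - 2 = 3
|IN| = |USE| + |OUT - DEF| - |USE ∩ (OUT - DEF)| = 2 + 3 - 1 = 4

4


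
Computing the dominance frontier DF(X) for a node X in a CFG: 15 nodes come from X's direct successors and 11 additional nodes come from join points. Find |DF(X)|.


DF(X) = direct successor contributions + join point contributions
= 15 + 11 = 26

26


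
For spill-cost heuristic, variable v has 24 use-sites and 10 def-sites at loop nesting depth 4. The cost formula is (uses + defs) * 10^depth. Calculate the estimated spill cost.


uses + defs = 24 + 10 = 34
10^4 = 10000
Spill cost = 34 * 10000 = 340000

340000


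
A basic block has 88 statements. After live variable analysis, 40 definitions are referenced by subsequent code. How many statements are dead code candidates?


Dead code = total statements - live definitions
= 88 - 40 = 48

48
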